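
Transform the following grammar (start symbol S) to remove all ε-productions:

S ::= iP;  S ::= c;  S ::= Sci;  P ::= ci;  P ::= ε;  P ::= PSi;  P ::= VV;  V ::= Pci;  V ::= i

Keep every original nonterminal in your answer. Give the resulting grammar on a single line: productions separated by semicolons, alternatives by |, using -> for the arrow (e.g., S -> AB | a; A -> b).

Nullable set: {P}.
S -> iP: P nullable, giving i | iP.
Drop P -> ε.
P -> PSi: P nullable, giving PSi | Si.
V -> Pci: P nullable, giving Pci | ci.
Unchanged (no nullable symbols): S -> Sci; S -> c; P -> VV; P -> ci; V -> i.

S -> c | i | iP | Sci; P -> Si | VV | ci | PSi; V -> i | ci | Pci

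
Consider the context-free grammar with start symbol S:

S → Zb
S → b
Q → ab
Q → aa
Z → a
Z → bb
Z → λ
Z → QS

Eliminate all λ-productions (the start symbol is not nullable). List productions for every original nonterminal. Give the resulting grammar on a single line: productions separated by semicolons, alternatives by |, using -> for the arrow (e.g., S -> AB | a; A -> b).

Nullable set: {Z}.
S -> Zb: Z nullable, giving Zb | b.
Drop Z -> λ.
Unchanged (no nullable symbols): S -> b; Q -> aa; Q -> ab; Z -> QS; Z -> a; Z -> bb.

S -> b | Zb; Q -> aa | ab; Z -> a | QS | bb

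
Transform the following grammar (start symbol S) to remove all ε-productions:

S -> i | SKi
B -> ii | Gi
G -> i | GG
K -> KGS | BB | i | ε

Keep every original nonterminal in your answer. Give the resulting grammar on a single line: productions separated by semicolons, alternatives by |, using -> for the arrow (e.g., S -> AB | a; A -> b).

S -> i | Si | SKi; B -> Gi | ii; G -> i | GG; K -> i | BB | GS | KGS

Nullable set: {K}.
S -> SKi: K nullable, giving SKi | Si.
Drop K -> ε.
K -> KGS: K nullable, giving GS | KGS.
Unchanged (no nullable symbols): S -> i; B -> Gi; B -> ii; G -> GG; G -> i; K -> BB; K -> i.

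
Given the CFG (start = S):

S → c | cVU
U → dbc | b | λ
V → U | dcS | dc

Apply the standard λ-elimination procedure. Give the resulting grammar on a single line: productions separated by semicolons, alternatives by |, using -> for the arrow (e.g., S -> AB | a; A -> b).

Nullable set: {U, V}.
S -> cVU: V, U nullable, giving c | cU | cV | cVU.
Drop U -> λ.
V -> U: U nullable, giving U.
Unchanged (no nullable symbols): S -> c; U -> b; U -> dbc; V -> dc; V -> dcS.

S -> c | cU | cV | cVU; U -> b | dbc; V -> U | dc | dcS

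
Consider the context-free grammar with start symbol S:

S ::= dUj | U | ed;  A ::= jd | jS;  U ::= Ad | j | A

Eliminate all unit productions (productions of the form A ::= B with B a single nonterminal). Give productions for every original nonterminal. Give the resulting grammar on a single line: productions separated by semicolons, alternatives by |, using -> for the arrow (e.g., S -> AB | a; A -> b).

Unit productions: S->U, U->A.
Unit pairs (A ⇒* B via units): (S,A), (S,U), (U,A).
S: inherits non-unit rules of {A, S, U} → Ad | dUj | ed | j | jS | jd.
A: inherits non-unit rules of {A} → jS | jd.
U: inherits non-unit rules of {A, U} → Ad | j | jS | jd.

S -> j | Ad | ed | jS | jd | dUj; A -> jS | jd; U -> j | Ad | jS | jd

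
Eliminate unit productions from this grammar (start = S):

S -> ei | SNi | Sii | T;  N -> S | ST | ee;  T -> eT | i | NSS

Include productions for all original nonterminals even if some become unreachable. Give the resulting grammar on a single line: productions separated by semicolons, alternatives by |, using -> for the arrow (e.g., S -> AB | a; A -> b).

Unit productions: N->S, S->T.
Unit pairs (A ⇒* B via units): (N,S), (N,T), (S,T).
S: inherits non-unit rules of {S, T} → NSS | SNi | Sii | eT | ei | i.
N: inherits non-unit rules of {N, S, T} → NSS | SNi | ST | Sii | eT | ee | ei | i.
T: inherits non-unit rules of {T} → NSS | eT | i.

S -> i | eT | ei | NSS | SNi | Sii; N -> i | ST | eT | ee | ei | NSS | SNi | Sii; T -> i | eT | NSS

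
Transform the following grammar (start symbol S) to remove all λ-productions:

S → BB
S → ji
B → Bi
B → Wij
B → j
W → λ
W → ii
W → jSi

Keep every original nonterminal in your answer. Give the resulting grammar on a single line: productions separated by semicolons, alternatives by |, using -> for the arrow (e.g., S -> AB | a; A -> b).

Nullable set: {W}.
B -> Wij: W nullable, giving Wij | ij.
Drop W -> λ.
Unchanged (no nullable symbols): S -> BB; S -> ji; B -> Bi; B -> j; W -> ii; W -> jSi.

S -> BB | ji; B -> j | Bi | ij | Wij; W -> ii | jSi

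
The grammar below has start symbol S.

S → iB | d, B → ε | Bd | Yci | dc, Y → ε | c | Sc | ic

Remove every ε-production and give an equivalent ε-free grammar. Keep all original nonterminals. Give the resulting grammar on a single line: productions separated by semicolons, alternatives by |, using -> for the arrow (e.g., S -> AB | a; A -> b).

Nullable set: {B, Y}.
S -> iB: B nullable, giving i | iB.
Drop B -> ε.
B -> Bd: B nullable, giving Bd | d.
B -> Yci: Y nullable, giving Yci | ci.
Drop Y -> ε.
Unchanged (no nullable symbols): S -> d; B -> dc; Y -> Sc; Y -> c; Y -> ic.

S -> d | i | iB; B -> d | Bd | ci | dc | Yci; Y -> c | Sc | ic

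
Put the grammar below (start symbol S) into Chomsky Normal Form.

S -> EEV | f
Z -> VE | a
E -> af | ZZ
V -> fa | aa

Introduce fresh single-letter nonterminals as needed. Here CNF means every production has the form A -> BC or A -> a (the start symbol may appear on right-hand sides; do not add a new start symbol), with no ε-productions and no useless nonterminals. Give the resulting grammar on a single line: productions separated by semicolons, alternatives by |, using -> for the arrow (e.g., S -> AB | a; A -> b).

S -> f | EC; A -> a; B -> f; C -> EV; E -> AB | ZZ; V -> AA | BA; Z -> a | VE

No ε-productions.
No unit productions to eliminate.
TERM: introduce A -> a, B -> f and substitute in every rule of length ≥2.
BIN: S -> EEV becomes S -> EC, C -> EV.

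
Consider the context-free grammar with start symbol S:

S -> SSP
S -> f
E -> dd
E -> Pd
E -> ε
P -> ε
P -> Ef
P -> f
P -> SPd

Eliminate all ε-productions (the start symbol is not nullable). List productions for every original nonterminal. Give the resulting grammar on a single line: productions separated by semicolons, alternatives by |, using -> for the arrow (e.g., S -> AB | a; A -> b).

S -> f | SS | SSP; E -> d | Pd | dd; P -> f | Ef | Sd | SPd

Nullable set: {E, P}.
S -> SSP: P nullable, giving SS | SSP.
Drop E -> ε.
E -> Pd: P nullable, giving Pd | d.
Drop P -> ε.
P -> Ef: E nullable, giving Ef | f.
P -> SPd: P nullable, giving SPd | Sd.
Unchanged (no nullable symbols): S -> f; E -> dd; P -> f.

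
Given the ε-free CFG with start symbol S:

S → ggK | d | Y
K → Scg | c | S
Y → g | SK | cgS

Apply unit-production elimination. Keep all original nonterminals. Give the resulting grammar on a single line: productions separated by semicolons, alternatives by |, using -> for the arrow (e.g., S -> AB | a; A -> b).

Unit productions: K->S, S->Y.
Unit pairs (A ⇒* B via units): (K,S), (K,Y), (S,Y).
S: inherits non-unit rules of {S, Y} → SK | cgS | d | g | ggK.
K: inherits non-unit rules of {K, S, Y} → SK | Scg | c | cgS | d | g | ggK.
Y: inherits non-unit rules of {Y} → SK | cgS | g.

S -> d | g | SK | cgS | ggK; K -> c | d | g | SK | Scg | cgS | ggK; Y -> g | SK | cgS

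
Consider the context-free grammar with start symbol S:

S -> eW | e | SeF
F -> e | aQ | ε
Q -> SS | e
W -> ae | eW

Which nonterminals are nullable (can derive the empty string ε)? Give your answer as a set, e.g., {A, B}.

{F}

Directly nullable (have an ε-rule): {F}.
Not nullable: Q, S, W — each has a terminal in every rule's right-hand side or depends on a non-nullable symbol.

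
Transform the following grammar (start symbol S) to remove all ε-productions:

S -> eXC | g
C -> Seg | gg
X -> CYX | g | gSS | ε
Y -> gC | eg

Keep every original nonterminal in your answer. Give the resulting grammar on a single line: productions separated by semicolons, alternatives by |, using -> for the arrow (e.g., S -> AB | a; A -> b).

Nullable set: {X}.
S -> eXC: X nullable, giving eC | eXC.
Drop X -> ε.
X -> CYX: X nullable, giving CY | CYX.
Unchanged (no nullable symbols): S -> g; C -> Seg; C -> gg; X -> g; X -> gSS; Y -> eg; Y -> gC.

S -> g | eC | eXC; C -> gg | Seg; X -> g | CY | CYX | gSS; Y -> eg | gC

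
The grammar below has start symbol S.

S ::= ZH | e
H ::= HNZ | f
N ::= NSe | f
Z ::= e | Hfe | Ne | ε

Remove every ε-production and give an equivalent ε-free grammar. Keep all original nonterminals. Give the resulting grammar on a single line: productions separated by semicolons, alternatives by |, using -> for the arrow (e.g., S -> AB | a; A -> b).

S -> H | e | ZH; H -> f | HN | HNZ; N -> f | NSe; Z -> e | Ne | Hfe

Nullable set: {Z}.
S -> ZH: Z nullable, giving H | ZH.
H -> HNZ: Z nullable, giving HN | HNZ.
Drop Z -> ε.
Unchanged (no nullable symbols): S -> e; H -> f; N -> NSe; N -> f; Z -> Hfe; Z -> Ne; Z -> e.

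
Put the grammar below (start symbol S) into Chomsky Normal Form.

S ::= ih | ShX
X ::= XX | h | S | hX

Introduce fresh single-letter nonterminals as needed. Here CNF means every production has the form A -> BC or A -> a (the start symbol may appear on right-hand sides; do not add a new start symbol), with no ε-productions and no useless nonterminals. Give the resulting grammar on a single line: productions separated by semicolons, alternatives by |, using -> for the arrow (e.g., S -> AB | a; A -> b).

S -> BA | SC; A -> h; B -> i; C -> AX; D -> AX; X -> h | AX | BA | SD | XX

No ε-productions.
After unit-elimination: S -> ih | ShX; X -> h | XX | hX | ih | ShX.
TERM: introduce A -> h, B -> i and substitute in every rule of length ≥2.
BIN: S -> SAX becomes S -> SC, C -> AX; X -> SAX becomes X -> SD, D -> AX.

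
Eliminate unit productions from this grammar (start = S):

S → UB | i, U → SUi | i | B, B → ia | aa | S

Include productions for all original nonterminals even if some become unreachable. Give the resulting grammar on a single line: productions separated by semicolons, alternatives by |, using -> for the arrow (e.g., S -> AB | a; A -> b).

Unit productions: B->S, U->B.
Unit pairs (A ⇒* B via units): (B,S), (U,B), (U,S).
S: inherits non-unit rules of {S} → UB | i.
B: inherits non-unit rules of {B, S} → UB | aa | i | ia.
U: inherits non-unit rules of {B, S, U} → SUi | UB | aa | i | ia.

S -> i | UB; B -> i | UB | aa | ia; U -> i | UB | aa | ia | SUi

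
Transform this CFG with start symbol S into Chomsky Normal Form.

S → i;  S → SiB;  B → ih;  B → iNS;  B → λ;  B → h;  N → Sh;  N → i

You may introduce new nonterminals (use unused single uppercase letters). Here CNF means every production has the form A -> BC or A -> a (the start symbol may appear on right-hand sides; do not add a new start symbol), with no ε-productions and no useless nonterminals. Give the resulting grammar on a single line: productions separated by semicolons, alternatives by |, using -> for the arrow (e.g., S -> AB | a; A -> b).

S -> i | SA | SE; A -> i; B -> h | AC | AD; C -> h; D -> NS; E -> AB; N -> i | SC

Nullable: {B}; after ε-elimination: S -> i | Si | SiB; B -> h | ih | iNS; N -> i | Sh.
No unit productions to eliminate.
TERM: introduce C -> h, A -> i and substitute in every rule of length ≥2.
BIN: B -> ANS becomes B -> AD, D -> NS; S -> SAB becomes S -> SE, E -> AB.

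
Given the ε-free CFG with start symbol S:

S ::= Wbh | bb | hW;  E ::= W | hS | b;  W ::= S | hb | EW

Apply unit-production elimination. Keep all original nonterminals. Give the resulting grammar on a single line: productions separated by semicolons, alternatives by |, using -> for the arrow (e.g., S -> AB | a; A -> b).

S -> bb | hW | Wbh; E -> b | EW | bb | hS | hW | hb | Wbh; W -> EW | bb | hW | hb | Wbh

Unit productions: E->W, W->S.
Unit pairs (A ⇒* B via units): (E,S), (E,W), (W,S).
S: inherits non-unit rules of {S} → Wbh | bb | hW.
E: inherits non-unit rules of {E, S, W} → EW | Wbh | b | bb | hS | hW | hb.
W: inherits non-unit rules of {S, W} → EW | Wbh | bb | hW | hb.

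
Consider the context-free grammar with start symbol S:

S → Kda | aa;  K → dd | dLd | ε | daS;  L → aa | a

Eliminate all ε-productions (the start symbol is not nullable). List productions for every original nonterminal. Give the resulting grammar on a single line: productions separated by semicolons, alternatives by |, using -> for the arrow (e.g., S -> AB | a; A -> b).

S -> aa | da | Kda; K -> dd | dLd | daS; L -> a | aa

Nullable set: {K}.
S -> Kda: K nullable, giving Kda | da.
Drop K -> ε.
Unchanged (no nullable symbols): S -> aa; K -> dLd; K -> daS; K -> dd; L -> a; L -> aa.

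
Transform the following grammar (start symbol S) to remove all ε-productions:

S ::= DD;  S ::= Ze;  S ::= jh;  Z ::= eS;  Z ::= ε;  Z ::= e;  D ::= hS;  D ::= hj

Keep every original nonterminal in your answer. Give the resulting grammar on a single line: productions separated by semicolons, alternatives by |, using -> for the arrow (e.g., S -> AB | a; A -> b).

Nullable set: {Z}.
S -> Ze: Z nullable, giving Ze | e.
Drop Z -> ε.
Unchanged (no nullable symbols): S -> DD; S -> jh; D -> hS; D -> hj; Z -> e; Z -> eS.

S -> e | DD | Ze | jh; D -> hS | hj; Z -> e | eS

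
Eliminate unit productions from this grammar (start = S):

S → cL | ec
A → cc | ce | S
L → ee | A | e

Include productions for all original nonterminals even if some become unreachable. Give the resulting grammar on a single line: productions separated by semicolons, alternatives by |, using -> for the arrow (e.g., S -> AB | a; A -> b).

S -> cL | ec; A -> cL | cc | ce | ec; L -> e | cL | cc | ce | ec | ee

Unit productions: A->S, L->A.
Unit pairs (A ⇒* B via units): (A,S), (L,A), (L,S).
S: inherits non-unit rules of {S} → cL | ec.
A: inherits non-unit rules of {A, S} → cL | cc | ce | ec.
L: inherits non-unit rules of {A, L, S} → cL | cc | ce | e | ec | ee.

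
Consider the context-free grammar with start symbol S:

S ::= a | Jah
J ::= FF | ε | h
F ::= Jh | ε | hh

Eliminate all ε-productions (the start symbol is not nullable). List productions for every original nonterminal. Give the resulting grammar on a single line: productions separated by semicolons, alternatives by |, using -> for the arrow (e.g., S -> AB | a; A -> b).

Nullable set: {F, J}.
S -> Jah: J nullable, giving Jah | ah.
Drop F -> ε.
F -> Jh: J nullable, giving Jh | h.
Drop J -> ε.
J -> FF: F, F nullable, giving F | FF.
Unchanged (no nullable symbols): S -> a; F -> hh; J -> h.

S -> a | ah | Jah; F -> h | Jh | hh; J -> F | h | FF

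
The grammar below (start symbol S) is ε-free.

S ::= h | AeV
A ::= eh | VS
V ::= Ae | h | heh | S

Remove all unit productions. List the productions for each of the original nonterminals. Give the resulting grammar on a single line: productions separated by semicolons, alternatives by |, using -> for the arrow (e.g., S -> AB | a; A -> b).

S -> h | AeV; A -> VS | eh; V -> h | Ae | AeV | heh

Unit productions: V->S.
Unit pairs (A ⇒* B via units): (V,S).
S: inherits non-unit rules of {S} → AeV | h.
A: inherits non-unit rules of {A} → VS | eh.
V: inherits non-unit rules of {S, V} → Ae | AeV | h | heh.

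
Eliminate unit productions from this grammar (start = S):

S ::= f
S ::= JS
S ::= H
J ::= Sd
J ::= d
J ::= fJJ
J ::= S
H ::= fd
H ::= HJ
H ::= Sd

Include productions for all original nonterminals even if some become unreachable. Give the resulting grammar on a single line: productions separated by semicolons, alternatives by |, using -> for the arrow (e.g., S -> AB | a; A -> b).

Unit productions: J->S, S->H.
Unit pairs (A ⇒* B via units): (J,H), (J,S), (S,H).
S: inherits non-unit rules of {H, S} → HJ | JS | Sd | f | fd.
H: inherits non-unit rules of {H} → HJ | Sd | fd.
J: inherits non-unit rules of {H, J, S} → HJ | JS | Sd | d | f | fJJ | fd.

S -> f | HJ | JS | Sd | fd; H -> HJ | Sd | fd; J -> d | f | HJ | JS | Sd | fd | fJJ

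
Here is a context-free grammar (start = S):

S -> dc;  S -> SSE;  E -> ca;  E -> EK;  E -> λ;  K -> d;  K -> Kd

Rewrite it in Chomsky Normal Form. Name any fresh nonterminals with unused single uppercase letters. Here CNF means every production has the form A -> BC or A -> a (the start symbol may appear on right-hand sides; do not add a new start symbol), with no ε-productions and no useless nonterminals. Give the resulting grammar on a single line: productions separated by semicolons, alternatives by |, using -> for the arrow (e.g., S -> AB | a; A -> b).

Nullable: {E}; after ε-elimination: S -> SS | dc | SSE; E -> K | EK | ca; K -> d | Kd.
After unit-elimination: S -> SS | dc | SSE; E -> d | EK | Kd | ca; K -> d | Kd.
TERM: introduce C -> a, B -> c, A -> d and substitute in every rule of length ≥2.
BIN: S -> SSE becomes S -> SD, D -> SE.

S -> AB | SD | SS; A -> d; B -> c; C -> a; D -> SE; E -> d | BC | EK | KA; K -> d | KA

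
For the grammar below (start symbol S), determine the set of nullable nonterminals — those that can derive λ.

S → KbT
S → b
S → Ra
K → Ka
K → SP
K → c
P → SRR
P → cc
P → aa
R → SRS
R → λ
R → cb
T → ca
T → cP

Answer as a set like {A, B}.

Directly nullable (have an ε-rule): {R}.
Not nullable: K, P, S, T — each has a terminal in every rule's right-hand side or depends on a non-nullable symbol.

{R}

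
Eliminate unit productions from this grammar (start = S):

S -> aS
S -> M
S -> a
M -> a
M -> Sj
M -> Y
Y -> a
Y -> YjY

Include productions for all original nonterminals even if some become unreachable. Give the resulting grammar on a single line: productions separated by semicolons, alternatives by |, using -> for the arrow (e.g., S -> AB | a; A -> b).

Unit productions: M->Y, S->M.
Unit pairs (A ⇒* B via units): (M,Y), (S,M), (S,Y).
S: inherits non-unit rules of {M, S, Y} → Sj | YjY | a | aS.
M: inherits non-unit rules of {M, Y} → Sj | YjY | a.
Y: inherits non-unit rules of {Y} → YjY | a.

S -> a | Sj | aS | YjY; M -> a | Sj | YjY; Y -> a | YjY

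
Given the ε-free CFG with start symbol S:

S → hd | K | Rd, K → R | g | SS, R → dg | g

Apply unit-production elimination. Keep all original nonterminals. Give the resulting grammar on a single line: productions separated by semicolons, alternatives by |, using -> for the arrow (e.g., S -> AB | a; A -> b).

S -> g | Rd | SS | dg | hd; K -> g | SS | dg; R -> g | dg

Unit productions: K->R, S->K.
Unit pairs (A ⇒* B via units): (K,R), (S,K), (S,R).
S: inherits non-unit rules of {K, R, S} → Rd | SS | dg | g | hd.
K: inherits non-unit rules of {K, R} → SS | dg | g.
R: inherits non-unit rules of {R} → dg | g.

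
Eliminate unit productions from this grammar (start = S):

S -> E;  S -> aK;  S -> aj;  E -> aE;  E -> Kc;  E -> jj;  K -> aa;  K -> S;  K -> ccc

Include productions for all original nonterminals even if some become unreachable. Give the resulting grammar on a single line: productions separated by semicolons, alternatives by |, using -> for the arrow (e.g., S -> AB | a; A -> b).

Unit productions: K->S, S->E.
Unit pairs (A ⇒* B via units): (K,E), (K,S), (S,E).
S: inherits non-unit rules of {E, S} → Kc | aE | aK | aj | jj.
E: inherits non-unit rules of {E} → Kc | aE | jj.
K: inherits non-unit rules of {E, K, S} → Kc | aE | aK | aa | aj | ccc | jj.

S -> Kc | aE | aK | aj | jj; E -> Kc | aE | jj; K -> Kc | aE | aK | aa | aj | jj | ccc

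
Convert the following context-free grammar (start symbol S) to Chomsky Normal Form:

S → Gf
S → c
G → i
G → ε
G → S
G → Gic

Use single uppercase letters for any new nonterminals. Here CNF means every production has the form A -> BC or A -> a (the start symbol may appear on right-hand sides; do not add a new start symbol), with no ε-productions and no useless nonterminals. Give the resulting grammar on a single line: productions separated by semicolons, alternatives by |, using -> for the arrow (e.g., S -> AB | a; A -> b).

S -> c | f | GA; A -> f; B -> i; C -> c; D -> BC; G -> c | f | i | BC | GA | GD

Nullable: {G}; after ε-elimination: S -> c | f | Gf; G -> S | i | ic | Gic.
After unit-elimination: S -> c | f | Gf; G -> c | f | i | Gf | ic | Gic.
TERM: introduce C -> c, A -> f, B -> i and substitute in every rule of length ≥2.
BIN: G -> GBC becomes G -> GD, D -> BC.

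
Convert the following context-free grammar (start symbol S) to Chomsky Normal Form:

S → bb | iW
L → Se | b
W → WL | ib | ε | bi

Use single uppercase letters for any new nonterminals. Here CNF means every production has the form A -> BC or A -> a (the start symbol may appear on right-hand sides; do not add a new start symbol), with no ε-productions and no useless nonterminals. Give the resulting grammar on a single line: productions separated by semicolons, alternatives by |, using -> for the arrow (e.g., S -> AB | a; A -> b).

Nullable: {W}; after ε-elimination: S -> i | bb | iW; L -> b | Se; W -> L | WL | bi | ib.
After unit-elimination: S -> i | bb | iW; L -> b | Se; W -> b | Se | WL | bi | ib.
TERM: introduce B -> b, A -> e, C -> i and substitute in every rule of length ≥2.

S -> i | BB | CW; A -> e; B -> b; C -> i; L -> b | SA; W -> b | BC | CB | SA | WL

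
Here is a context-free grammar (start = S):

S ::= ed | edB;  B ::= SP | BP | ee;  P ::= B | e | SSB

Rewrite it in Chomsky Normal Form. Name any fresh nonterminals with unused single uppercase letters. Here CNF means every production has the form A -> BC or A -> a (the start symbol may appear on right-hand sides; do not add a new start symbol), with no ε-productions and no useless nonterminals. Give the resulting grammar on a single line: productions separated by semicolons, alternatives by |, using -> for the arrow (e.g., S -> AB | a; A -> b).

S -> AC | AE; A -> e; B -> AA | BP | SP; C -> d; D -> SB; E -> CB; P -> e | AA | BP | SD | SP

No ε-productions.
After unit-elimination: S -> ed | edB; B -> BP | SP | ee; P -> e | BP | SP | ee | SSB.
TERM: introduce C -> d, A -> e and substitute in every rule of length ≥2.
BIN: P -> SSB becomes P -> SD, D -> SB; S -> ACB becomes S -> AE, E -> CB.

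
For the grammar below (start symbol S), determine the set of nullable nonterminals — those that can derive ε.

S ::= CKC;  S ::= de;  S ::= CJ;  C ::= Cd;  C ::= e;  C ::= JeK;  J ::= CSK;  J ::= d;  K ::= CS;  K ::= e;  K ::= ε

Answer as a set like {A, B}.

{K}

Directly nullable (have an ε-rule): {K}.
Not nullable: C, J, S — each has a terminal in every rule's right-hand side or depends on a non-nullable symbol.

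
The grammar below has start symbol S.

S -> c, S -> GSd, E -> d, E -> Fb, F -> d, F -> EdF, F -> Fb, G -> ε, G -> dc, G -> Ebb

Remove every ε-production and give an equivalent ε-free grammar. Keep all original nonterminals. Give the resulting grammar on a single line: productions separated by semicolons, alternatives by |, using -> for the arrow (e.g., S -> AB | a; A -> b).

S -> c | Sd | GSd; E -> d | Fb; F -> d | Fb | EdF; G -> dc | Ebb

Nullable set: {G}.
S -> GSd: G nullable, giving GSd | Sd.
Drop G -> ε.
Unchanged (no nullable symbols): S -> c; E -> Fb; E -> d; F -> EdF; F -> Fb; F -> d; G -> Ebb; G -> dc.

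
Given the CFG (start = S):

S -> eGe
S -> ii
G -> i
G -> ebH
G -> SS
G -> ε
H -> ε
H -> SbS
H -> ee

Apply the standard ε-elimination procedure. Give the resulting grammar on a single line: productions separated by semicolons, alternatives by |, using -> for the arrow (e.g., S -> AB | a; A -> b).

Nullable set: {G, H}.
S -> eGe: G nullable, giving eGe | ee.
Drop G -> ε.
G -> ebH: H nullable, giving eb | ebH.
Drop H -> ε.
Unchanged (no nullable symbols): S -> ii; G -> SS; G -> i; H -> SbS; H -> ee.

S -> ee | ii | eGe; G -> i | SS | eb | ebH; H -> ee | SbS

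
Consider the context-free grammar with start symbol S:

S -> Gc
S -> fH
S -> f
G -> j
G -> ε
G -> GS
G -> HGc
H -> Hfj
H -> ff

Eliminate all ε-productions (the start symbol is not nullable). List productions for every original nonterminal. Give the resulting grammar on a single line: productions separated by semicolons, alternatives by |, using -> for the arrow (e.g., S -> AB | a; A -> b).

S -> c | f | Gc | fH; G -> S | j | GS | Hc | HGc; H -> ff | Hfj

Nullable set: {G}.
S -> Gc: G nullable, giving Gc | c.
Drop G -> ε.
G -> GS: G nullable, giving GS | S.
G -> HGc: G nullable, giving HGc | Hc.
Unchanged (no nullable symbols): S -> f; S -> fH; G -> j; H -> Hfj; H -> ff.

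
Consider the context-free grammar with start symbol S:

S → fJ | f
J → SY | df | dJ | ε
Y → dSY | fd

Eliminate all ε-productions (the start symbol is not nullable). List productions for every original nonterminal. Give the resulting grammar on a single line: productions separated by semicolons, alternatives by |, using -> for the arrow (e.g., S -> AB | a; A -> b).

Nullable set: {J}.
S -> fJ: J nullable, giving f | fJ.
Drop J -> ε.
J -> dJ: J nullable, giving d | dJ.
Unchanged (no nullable symbols): S -> f; J -> SY; J -> df; Y -> dSY; Y -> fd.

S -> f | fJ; J -> d | SY | dJ | df; Y -> fd | dSY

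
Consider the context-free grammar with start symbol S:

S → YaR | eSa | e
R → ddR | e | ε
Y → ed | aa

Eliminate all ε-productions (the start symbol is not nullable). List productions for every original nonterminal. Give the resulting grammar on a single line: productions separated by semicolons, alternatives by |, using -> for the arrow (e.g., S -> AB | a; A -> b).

S -> e | Ya | YaR | eSa; R -> e | dd | ddR; Y -> aa | ed

Nullable set: {R}.
S -> YaR: R nullable, giving Ya | YaR.
Drop R -> ε.
R -> ddR: R nullable, giving dd | ddR.
Unchanged (no nullable symbols): S -> e; S -> eSa; R -> e; Y -> aa; Y -> ed.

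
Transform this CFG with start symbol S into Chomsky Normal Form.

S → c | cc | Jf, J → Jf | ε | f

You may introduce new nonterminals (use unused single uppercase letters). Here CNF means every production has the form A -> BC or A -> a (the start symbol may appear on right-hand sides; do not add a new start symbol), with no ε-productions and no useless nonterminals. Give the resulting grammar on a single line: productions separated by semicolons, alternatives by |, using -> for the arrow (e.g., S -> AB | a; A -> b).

Nullable: {J}; after ε-elimination: S -> c | f | Jf | cc; J -> f | Jf.
No unit productions to eliminate.
TERM: introduce B -> c, A -> f and substitute in every rule of length ≥2.

S -> c | f | BB | JA; A -> f; B -> c; J -> f | JA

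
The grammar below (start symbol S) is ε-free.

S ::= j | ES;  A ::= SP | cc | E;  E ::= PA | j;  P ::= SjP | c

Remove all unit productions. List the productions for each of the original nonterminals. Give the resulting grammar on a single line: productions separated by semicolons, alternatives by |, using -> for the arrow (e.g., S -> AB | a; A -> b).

Unit productions: A->E.
Unit pairs (A ⇒* B via units): (A,E).
S: inherits non-unit rules of {S} → ES | j.
A: inherits non-unit rules of {A, E} → PA | SP | cc | j.
E: inherits non-unit rules of {E} → PA | j.
P: inherits non-unit rules of {P} → SjP | c.

S -> j | ES; A -> j | PA | SP | cc; E -> j | PA; P -> c | SjP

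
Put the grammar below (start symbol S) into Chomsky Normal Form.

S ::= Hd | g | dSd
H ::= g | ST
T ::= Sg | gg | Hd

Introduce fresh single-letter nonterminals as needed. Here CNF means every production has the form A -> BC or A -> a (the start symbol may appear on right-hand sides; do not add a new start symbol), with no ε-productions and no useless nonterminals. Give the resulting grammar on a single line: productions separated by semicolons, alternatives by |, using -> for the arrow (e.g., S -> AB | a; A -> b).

S -> g | AC | HA; A -> d; B -> g; C -> SA; H -> g | ST; T -> BB | HA | SB

No ε-productions.
No unit productions to eliminate.
TERM: introduce A -> d, B -> g and substitute in every rule of length ≥2.
BIN: S -> ASA becomes S -> AC, C -> SA.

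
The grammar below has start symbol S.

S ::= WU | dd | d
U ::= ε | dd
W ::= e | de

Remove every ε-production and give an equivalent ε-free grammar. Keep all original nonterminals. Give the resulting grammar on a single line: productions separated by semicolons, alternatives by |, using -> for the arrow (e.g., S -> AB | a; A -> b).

Nullable set: {U}.
S -> WU: U nullable, giving W | WU.
Drop U -> ε.
Unchanged (no nullable symbols): S -> d; S -> dd; U -> dd; W -> de; W -> e.

S -> W | d | WU | dd; U -> dd; W -> e | de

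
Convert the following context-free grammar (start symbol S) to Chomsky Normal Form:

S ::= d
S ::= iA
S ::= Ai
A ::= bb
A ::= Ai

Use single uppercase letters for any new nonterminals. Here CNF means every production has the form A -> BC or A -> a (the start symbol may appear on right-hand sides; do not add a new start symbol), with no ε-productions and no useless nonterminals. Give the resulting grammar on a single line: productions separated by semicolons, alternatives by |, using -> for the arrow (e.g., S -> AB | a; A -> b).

S -> d | AB | BA; A -> AB | CC; B -> i; C -> b

No ε-productions.
No unit productions to eliminate.
TERM: introduce C -> b, B -> i and substitute in every rule of length ≥2.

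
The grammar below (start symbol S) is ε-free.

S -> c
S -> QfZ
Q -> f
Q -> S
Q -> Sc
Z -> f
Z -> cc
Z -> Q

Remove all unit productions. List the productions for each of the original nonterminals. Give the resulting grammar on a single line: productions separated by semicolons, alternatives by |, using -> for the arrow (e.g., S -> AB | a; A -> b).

Unit productions: Q->S, Z->Q.
Unit pairs (A ⇒* B via units): (Q,S), (Z,Q), (Z,S).
S: inherits non-unit rules of {S} → QfZ | c.
Q: inherits non-unit rules of {Q, S} → QfZ | Sc | c | f.
Z: inherits non-unit rules of {Q, S, Z} → QfZ | Sc | c | cc | f.

S -> c | QfZ; Q -> c | f | Sc | QfZ; Z -> c | f | Sc | cc | QfZ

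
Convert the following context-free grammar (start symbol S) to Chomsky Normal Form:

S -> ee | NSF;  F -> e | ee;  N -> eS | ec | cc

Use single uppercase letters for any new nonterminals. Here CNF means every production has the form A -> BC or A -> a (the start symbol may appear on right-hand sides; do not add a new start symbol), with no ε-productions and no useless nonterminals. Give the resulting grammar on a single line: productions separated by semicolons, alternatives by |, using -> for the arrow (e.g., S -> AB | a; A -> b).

No ε-productions.
No unit productions to eliminate.
TERM: introduce B -> c, A -> e and substitute in every rule of length ≥2.
BIN: S -> NSF becomes S -> NC, C -> SF.

S -> AA | NC; A -> e; B -> c; C -> SF; F -> e | AA; N -> AB | AS | BB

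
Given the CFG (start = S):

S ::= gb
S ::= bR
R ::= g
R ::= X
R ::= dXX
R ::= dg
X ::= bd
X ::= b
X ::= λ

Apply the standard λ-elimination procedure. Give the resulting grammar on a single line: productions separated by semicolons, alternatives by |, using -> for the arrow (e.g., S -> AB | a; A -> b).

S -> b | bR | gb; R -> X | d | g | dX | dg | dXX; X -> b | bd

Nullable set: {R, X}.
S -> bR: R nullable, giving b | bR.
R -> X: X nullable, giving X.
R -> dXX: X, X nullable, giving d | dX | dXX.
Drop X -> λ.
Unchanged (no nullable symbols): S -> gb; R -> dg; R -> g; X -> b; X -> bd.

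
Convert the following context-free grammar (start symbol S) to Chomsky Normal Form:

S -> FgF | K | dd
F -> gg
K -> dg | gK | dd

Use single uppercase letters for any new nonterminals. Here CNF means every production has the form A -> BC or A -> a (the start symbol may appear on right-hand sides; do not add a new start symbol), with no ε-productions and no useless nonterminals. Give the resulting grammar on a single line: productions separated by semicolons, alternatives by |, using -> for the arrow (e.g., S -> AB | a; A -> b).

No ε-productions.
After unit-elimination: S -> dd | dg | gK | FgF; F -> gg; K -> dd | dg | gK.
TERM: introduce B -> d, A -> g and substitute in every rule of length ≥2.
BIN: S -> FAF becomes S -> FC, C -> AF.

S -> AK | BA | BB | FC; A -> g; B -> d; C -> AF; F -> AA; K -> AK | BA | BB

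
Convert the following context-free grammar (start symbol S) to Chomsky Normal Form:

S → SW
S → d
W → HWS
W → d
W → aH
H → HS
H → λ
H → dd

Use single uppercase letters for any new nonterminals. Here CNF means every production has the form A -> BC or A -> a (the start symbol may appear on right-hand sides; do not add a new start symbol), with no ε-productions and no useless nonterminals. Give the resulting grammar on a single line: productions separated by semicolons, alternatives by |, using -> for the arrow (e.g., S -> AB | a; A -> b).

S -> d | SW; A -> d; B -> a; C -> WS; H -> d | AA | HS | SW; W -> a | d | BH | HC | WS

Nullable: {H}; after ε-elimination: S -> d | SW; H -> S | HS | dd; W -> a | d | WS | aH | HWS.
After unit-elimination: S -> d | SW; H -> d | HS | SW | dd; W -> a | d | WS | aH | HWS.
TERM: introduce B -> a, A -> d and substitute in every rule of length ≥2.
BIN: W -> HWS becomes W -> HC, C -> WS.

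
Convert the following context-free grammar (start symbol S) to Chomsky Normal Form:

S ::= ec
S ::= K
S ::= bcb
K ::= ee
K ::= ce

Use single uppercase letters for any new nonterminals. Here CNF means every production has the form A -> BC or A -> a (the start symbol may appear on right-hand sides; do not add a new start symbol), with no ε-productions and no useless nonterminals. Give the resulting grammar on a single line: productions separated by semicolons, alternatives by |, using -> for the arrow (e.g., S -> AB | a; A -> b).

No ε-productions.
After unit-elimination: S -> ce | ec | ee | bcb; K -> ce | ee.
TERM: introduce C -> b, A -> c, B -> e and substitute in every rule of length ≥2.
BIN: S -> CAC becomes S -> CD, D -> AC.
Drop unreachable/unproductive: K.

S -> AB | BA | BB | CD; A -> c; B -> e; C -> b; D -> AC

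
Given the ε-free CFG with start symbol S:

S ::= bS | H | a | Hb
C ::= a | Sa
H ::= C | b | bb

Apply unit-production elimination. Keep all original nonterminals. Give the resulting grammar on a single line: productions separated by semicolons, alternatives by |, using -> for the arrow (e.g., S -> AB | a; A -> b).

S -> a | b | Hb | Sa | bS | bb; C -> a | Sa; H -> a | b | Sa | bb

Unit productions: H->C, S->H.
Unit pairs (A ⇒* B via units): (H,C), (S,C), (S,H).
S: inherits non-unit rules of {C, H, S} → Hb | Sa | a | b | bS | bb.
C: inherits non-unit rules of {C} → Sa | a.
H: inherits non-unit rules of {C, H} → Sa | a | b | bb.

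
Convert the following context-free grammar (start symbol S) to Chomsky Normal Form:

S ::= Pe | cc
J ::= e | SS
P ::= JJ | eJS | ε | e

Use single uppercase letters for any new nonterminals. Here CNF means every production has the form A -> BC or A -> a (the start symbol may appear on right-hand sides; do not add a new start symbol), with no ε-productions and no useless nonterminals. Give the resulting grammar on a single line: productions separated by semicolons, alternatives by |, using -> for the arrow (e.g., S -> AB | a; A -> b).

S -> e | BB | PA; A -> e; B -> c; C -> JS; J -> e | SS; P -> e | AC | JJ

Nullable: {P}; after ε-elimination: S -> e | Pe | cc; J -> e | SS; P -> e | JJ | eJS.
No unit productions to eliminate.
TERM: introduce B -> c, A -> e and substitute in every rule of length ≥2.
BIN: P -> AJS becomes P -> AC, C -> JS.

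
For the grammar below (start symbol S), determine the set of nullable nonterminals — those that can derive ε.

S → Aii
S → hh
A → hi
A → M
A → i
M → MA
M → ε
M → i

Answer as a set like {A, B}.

{A, M}

Directly nullable (have an ε-rule): {M}.
A is nullable via A -> M (every symbol on the right is already known nullable).
Not nullable: S — each has a terminal in every rule's right-hand side or depends on a non-nullable symbol.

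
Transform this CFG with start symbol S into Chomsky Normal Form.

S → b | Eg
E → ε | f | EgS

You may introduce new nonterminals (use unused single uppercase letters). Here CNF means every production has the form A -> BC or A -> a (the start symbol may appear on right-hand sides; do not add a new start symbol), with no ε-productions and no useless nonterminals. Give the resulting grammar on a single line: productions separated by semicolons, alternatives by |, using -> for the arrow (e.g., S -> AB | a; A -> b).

S -> b | g | EA; A -> g; B -> AS; E -> f | AS | EB

Nullable: {E}; after ε-elimination: S -> b | g | Eg; E -> f | gS | EgS.
No unit productions to eliminate.
TERM: introduce A -> g and substitute in every rule of length ≥2.
BIN: E -> EAS becomes E -> EB, B -> AS.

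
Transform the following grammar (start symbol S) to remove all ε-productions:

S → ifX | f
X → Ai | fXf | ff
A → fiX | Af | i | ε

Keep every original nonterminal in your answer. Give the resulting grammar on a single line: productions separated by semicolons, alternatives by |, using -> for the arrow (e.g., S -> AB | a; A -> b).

S -> f | ifX; A -> f | i | Af | fiX; X -> i | Ai | ff | fXf

Nullable set: {A}.
Drop A -> ε.
A -> Af: A nullable, giving Af | f.
X -> Ai: A nullable, giving Ai | i.
Unchanged (no nullable symbols): S -> f; S -> ifX; A -> fiX; A -> i; X -> fXf; X -> ff.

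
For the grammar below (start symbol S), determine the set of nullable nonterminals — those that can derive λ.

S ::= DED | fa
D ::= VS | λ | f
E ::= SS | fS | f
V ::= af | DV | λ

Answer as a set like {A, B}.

{D, V}

Directly nullable (have an ε-rule): {D, V}.
Not nullable: E, S — each has a terminal in every rule's right-hand side or depends on a non-nullable symbol.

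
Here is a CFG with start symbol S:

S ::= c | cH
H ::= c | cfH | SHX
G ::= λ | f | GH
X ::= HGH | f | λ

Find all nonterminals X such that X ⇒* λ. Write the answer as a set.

Directly nullable (have an ε-rule): {G, X}.
Not nullable: H, S — each has a terminal in every rule's right-hand side or depends on a non-nullable symbol.

{G, X}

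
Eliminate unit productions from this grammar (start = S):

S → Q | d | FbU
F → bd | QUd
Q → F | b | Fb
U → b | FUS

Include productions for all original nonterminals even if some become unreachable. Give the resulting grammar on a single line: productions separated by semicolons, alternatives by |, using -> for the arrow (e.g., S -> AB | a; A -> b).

S -> b | d | Fb | bd | FbU | QUd; F -> bd | QUd; Q -> b | Fb | bd | QUd; U -> b | FUS

Unit productions: Q->F, S->Q.
Unit pairs (A ⇒* B via units): (Q,F), (S,F), (S,Q).
S: inherits non-unit rules of {F, Q, S} → Fb | FbU | QUd | b | bd | d.
F: inherits non-unit rules of {F} → QUd | bd.
Q: inherits non-unit rules of {F, Q} → Fb | QUd | b | bd.
U: inherits non-unit rules of {U} → FUS | b.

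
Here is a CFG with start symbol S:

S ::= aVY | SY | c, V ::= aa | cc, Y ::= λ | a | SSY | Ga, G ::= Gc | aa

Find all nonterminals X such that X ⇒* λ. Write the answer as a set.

{Y}

Directly nullable (have an ε-rule): {Y}.
Not nullable: G, S, V — each has a terminal in every rule's right-hand side or depends on a non-nullable symbol.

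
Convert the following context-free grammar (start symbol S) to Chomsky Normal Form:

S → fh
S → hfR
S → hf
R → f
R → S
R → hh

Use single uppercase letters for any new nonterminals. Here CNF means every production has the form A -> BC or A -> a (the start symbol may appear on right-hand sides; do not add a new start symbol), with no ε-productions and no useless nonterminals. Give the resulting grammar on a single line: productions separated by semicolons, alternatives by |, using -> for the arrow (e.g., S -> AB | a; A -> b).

S -> AB | BA | BD; A -> f; B -> h; C -> AR; D -> AR; R -> f | AB | BA | BB | BC

No ε-productions.
After unit-elimination: S -> fh | hf | hfR; R -> f | fh | hf | hh | hfR.
TERM: introduce A -> f, B -> h and substitute in every rule of length ≥2.
BIN: R -> BAR becomes R -> BC, C -> AR; S -> BAR becomes S -> BD, D -> AR.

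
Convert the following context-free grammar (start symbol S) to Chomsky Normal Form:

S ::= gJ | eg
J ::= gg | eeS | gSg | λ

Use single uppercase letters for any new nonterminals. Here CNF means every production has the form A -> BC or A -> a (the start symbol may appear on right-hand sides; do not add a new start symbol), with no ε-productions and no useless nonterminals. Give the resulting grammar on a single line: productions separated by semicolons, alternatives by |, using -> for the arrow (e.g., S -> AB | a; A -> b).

S -> g | AB | BJ; A -> e; B -> g; C -> AS; D -> SB; J -> AC | BB | BD

Nullable: {J}; after ε-elimination: S -> g | eg | gJ; J -> gg | eeS | gSg.
No unit productions to eliminate.
TERM: introduce A -> e, B -> g and substitute in every rule of length ≥2.
BIN: J -> AAS becomes J -> AC, C -> AS; J -> BSB becomes J -> BD, D -> SB.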